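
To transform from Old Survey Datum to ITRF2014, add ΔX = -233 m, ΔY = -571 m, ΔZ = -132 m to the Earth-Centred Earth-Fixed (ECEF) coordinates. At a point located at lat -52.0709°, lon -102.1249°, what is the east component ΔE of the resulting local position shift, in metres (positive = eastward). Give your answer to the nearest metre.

ΔE = -108 m

The local east axis at (φ, λ) is (−sin λ, cos λ, 0), so ΔE = −sin(-102.1249°)·(-233) + cos(-102.1249°)·(-571) = -107.87 m.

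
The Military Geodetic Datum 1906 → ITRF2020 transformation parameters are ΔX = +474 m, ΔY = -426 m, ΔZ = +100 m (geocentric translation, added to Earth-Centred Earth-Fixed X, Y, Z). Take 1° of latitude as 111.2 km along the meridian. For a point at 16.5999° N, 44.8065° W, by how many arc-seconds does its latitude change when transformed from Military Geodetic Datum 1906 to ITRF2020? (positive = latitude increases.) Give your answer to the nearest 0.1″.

sin φ = 0.285687, cos φ = 0.958323, sin λ = -0.704715, cos λ = 0.709491.
North component: ΔN = −sin φ cos λ·ΔX − sin φ sin λ·ΔY + cos φ·ΔZ = −(0.285687)(0.709491)(474) − (0.285687)(-0.704715)(-426) + (0.958323)(100) = -86.01 m.
1° of latitude spans 111200 m, so Δφ = -86.01 / 111200 × 3600 = -2.784″.

Δφ = -2.8″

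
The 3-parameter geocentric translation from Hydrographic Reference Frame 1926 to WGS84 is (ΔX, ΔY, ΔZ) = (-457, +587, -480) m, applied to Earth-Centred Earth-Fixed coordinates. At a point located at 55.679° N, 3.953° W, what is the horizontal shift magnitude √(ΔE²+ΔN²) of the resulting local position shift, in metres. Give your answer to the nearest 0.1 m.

At φ = 55.679°, λ = -3.953°: sin φ = 0.825892, cos φ = 0.563829, sin λ = -0.068938, cos λ = 0.997621.
ΔE = −sin λ·ΔX + cos λ·ΔY = −(-0.068938)·(-457) + (0.997621)·(587) = 554.10 m.
ΔN = −sin φ cos λ·ΔX − sin φ sin λ·ΔY + cos φ·ΔZ = −(0.825892)(0.997621)(-457) − (0.825892)(-0.068938)(587) + (0.563829)(-480) = 139.32 m.
Horizontal magnitude = √(ΔE² + ΔN²) = √(554.10² + 139.32²) = 571.34 m.

571.3 m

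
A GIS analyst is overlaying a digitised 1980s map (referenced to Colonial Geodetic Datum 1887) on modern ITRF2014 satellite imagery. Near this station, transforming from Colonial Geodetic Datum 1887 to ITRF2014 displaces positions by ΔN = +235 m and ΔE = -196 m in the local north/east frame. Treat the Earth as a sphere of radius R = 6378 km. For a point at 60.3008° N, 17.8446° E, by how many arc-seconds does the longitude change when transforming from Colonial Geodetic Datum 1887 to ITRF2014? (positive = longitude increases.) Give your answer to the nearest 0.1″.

At latitude 60.3008°, cos φ = 0.495447.
One radian of longitude at latitude φ spans R cos φ, so Δλ = ΔE / (R cos φ) = -196.0 / (6378000 × 0.495447) = -6.2026e-05 rad = -12.794″.

Δλ = -12.8″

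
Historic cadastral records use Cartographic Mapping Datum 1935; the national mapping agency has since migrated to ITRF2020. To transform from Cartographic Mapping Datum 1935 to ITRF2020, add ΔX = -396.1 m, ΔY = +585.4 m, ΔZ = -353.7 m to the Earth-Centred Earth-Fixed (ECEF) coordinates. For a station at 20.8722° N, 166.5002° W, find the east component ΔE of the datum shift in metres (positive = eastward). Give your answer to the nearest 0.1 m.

ΔE = -661.7 m

At φ = 20.8722°, λ = -166.5002°: sin φ = 0.356285, cos φ = 0.934377, sin λ = -0.233442, cos λ = -0.972371.
ΔE = −sin λ·ΔX + cos λ·ΔY = −(-0.233442)·(-396.1) + (-0.972371)·(585.4) = -661.69 m.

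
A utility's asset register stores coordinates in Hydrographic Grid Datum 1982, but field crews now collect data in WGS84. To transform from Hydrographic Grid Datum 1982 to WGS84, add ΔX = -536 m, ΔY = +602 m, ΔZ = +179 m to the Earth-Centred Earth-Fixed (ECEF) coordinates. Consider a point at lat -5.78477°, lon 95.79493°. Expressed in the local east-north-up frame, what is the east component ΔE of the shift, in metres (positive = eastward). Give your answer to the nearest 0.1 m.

ΔE = 472.5 m

At φ = -5.78477°, λ = 95.79493°: sin φ = -0.100792, cos φ = 0.994908, sin λ = 0.994890, cos λ = -0.100968.
ΔE = −sin λ·ΔX + cos λ·ΔY = −(0.994890)·(-536) + (-0.100968)·(602) = 472.48 m.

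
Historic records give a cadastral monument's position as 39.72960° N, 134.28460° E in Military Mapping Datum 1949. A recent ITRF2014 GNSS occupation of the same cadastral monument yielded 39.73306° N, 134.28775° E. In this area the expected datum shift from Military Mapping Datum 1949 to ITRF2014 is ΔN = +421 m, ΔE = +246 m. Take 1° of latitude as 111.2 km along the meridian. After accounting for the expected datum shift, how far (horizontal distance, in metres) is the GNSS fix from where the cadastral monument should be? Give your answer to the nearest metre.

43 m

Observed coordinate differences: Δφ = +0.00346°, Δλ = +0.00315°.
Converting to metres (1° lat = 111200 m, cos φ = 0.769069): observed ΔN = 384.8 m, observed ΔE = 269.4 m.
Subtracting the expected shift leaves a residual of 384.8 − (421) = -36.2 m north and 269.4 − (246) = 23.4 m east.
Residual distance = √((-36.2)² + 23.4²) = 43.1 m.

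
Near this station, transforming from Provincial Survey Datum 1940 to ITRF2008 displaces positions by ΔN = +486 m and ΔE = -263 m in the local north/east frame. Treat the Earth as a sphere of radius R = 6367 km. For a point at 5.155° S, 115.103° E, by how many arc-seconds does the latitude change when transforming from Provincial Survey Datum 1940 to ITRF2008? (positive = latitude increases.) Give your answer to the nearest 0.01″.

On a sphere of radius R, 1 rad of latitude = R, so Δφ = ΔN / R = 486.0 / 6367000 = 7.6331e-05 rad = 15.744″.

Δφ = 15.74″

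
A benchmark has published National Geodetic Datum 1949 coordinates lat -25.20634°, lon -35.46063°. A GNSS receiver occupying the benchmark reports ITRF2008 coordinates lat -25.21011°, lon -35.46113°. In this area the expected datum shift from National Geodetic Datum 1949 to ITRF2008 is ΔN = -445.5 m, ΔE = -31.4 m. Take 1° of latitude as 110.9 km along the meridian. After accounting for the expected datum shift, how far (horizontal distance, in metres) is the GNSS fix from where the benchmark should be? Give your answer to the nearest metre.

33 m

Observed coordinate differences: Δφ = -0.00377°, Δλ = -0.00050°.
Converting to metres (1° lat = 110900 m, cos φ = 0.904780): observed ΔN = -418.1 m, observed ΔE = -50.2 m.
Subtracting the expected shift leaves a residual of -418.1 − (-445.5) = 27.4 m north and -50.2 − (-31.4) = -18.8 m east.
Residual distance = √(27.4² + (-18.8)²) = 33.2 m.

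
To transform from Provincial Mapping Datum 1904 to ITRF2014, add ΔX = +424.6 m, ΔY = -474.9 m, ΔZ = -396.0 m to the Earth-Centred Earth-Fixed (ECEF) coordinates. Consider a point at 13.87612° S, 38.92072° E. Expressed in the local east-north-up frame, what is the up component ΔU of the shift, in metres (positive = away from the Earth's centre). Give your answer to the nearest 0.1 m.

ΔU = 126.0 m

The local up (radial) axis is (cos φ cos λ, cos φ sin λ, sin φ), giving ΔU = 320.705 − 289.646 + 94.970 = 126.03 m.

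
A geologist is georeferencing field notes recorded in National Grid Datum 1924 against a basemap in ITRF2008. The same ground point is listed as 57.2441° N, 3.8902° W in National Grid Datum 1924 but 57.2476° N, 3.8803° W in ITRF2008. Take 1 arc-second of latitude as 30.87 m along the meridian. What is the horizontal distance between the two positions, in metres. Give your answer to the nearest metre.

Δφ = 57.2476° − 57.2441° = +0.0035°; Δλ = -3.8803° − -3.8902° = +0.0099°.
1° of latitude = 3600 × 30.87 = 111132 m.
ΔN = Δφ × 111132 = 389.0 m; ΔE = Δλ × 111132 × cos(57.2441°) = +0.0099 × 111132 × 0.541061 = 595.3 m.
Distance = √(ΔE² + ΔN²) = √(595.3² + 389.0²) = 711.1 m.

711 m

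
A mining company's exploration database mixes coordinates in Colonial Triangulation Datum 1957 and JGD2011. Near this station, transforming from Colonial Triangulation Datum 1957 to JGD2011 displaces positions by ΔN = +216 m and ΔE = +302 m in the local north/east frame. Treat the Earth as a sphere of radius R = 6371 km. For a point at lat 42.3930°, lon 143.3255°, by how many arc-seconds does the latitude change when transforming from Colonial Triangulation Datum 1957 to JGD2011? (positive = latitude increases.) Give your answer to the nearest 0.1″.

Δφ = 7.0″

On a sphere of radius R, 1 rad of latitude = R, so Δφ = ΔN / R = 216.0 / 6371000 = 3.3904e-05 rad = 6.993″.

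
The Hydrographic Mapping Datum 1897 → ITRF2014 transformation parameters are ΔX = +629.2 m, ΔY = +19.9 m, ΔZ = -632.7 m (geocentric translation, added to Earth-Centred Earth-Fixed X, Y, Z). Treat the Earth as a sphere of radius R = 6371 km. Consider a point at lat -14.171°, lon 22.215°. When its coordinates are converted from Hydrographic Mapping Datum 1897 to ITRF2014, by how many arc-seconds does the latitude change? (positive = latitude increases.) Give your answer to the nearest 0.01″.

Δφ = -15.18″

sin φ = -0.244817, cos φ = 0.969569, sin λ = 0.378083, cos λ = 0.925772.
North component: ΔN = −sin φ cos λ·ΔX − sin φ sin λ·ΔY + cos φ·ΔZ = −(-0.244817)(0.925772)(629.2) − (-0.244817)(0.378083)(19.9) + (0.969569)(-632.7) = -469.00 m.
1° of latitude spans πR/180 = 111195 m, so Δφ = -469.00 / 111195 × 3600 = -15.184″.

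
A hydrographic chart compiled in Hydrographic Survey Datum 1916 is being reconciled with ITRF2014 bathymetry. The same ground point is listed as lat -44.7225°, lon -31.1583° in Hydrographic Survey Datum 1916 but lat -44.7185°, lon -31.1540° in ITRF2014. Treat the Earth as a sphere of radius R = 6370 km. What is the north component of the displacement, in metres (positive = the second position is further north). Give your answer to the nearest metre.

ΔN = 445 m

Δφ = -44.7185° − -44.7225° = +0.0040°; Δλ = -31.1540° − -31.1583° = +0.0043°.
1° along a meridian = πR/180 = 111177 m.
ΔN = Δφ × 111177 = 444.7 m; ΔE = Δλ × 111177 × cos(-44.7225°) = +0.0043 × 111177 × 0.710523 = 339.7 m.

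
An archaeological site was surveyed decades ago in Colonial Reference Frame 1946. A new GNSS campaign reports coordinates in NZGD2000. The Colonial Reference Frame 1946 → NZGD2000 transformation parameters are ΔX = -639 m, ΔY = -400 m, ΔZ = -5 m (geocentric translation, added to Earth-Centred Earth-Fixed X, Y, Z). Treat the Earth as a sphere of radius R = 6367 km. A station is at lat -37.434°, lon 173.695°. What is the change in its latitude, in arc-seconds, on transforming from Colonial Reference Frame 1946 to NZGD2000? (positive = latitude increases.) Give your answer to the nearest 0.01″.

Δφ = 11.51″

sin φ = -0.607847, cos φ = 0.794054, sin λ = 0.109821, cos λ = -0.993951.
North component: ΔN = −sin φ cos λ·ΔX − sin φ sin λ·ΔY + cos φ·ΔZ = −(-0.607847)(-0.993951)(-639) − (-0.607847)(0.109821)(-400) + (0.794054)(-5) = 355.39 m.
1° of latitude spans πR/180 = 111125 m, so Δφ = 355.39 / 111125 × 3600 = 11.513″.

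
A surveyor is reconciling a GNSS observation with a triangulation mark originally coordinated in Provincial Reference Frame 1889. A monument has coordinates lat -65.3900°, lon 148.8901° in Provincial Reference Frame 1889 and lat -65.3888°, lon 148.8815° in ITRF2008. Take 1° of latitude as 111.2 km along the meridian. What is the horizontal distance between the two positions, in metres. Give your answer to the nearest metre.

Δφ = -65.3888° − -65.3900° = +0.0012°; Δλ = 148.8815° − 148.8901° = -0.0086°.
ΔN = Δφ × 111200 = 133.4 m; ΔE = Δλ × 111200 × cos(-65.3900°) = -0.0086 × 111200 × 0.416439 = -398.2 m.
Distance = √(ΔE² + ΔN²) = √((-398.2)² + 133.4²) = 420.0 m.

420 m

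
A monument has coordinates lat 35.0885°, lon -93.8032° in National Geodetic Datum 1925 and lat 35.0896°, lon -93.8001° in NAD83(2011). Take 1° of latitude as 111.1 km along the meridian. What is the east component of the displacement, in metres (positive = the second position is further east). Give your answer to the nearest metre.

ΔE = 282 m

Δφ = 35.0896° − 35.0885° = +0.0011°; Δλ = -93.8001° − -93.8032° = +0.0031°.
ΔN = Δφ × 111100 = 122.2 m; ΔE = Δλ × 111100 × cos(35.0885°) = +0.0031 × 111100 × 0.818265 = 281.8 m.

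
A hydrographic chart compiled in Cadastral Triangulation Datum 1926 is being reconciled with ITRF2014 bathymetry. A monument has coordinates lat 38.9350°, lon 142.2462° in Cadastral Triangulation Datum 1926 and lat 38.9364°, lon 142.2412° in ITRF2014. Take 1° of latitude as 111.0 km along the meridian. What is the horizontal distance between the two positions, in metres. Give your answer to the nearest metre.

459 m

Δφ = 38.9364° − 38.9350° = +0.0014°; Δλ = 142.2412° − 142.2462° = -0.0050°.
ΔN = Δφ × 111000 = 155.4 m; ΔE = Δλ × 111000 × cos(38.9350°) = -0.0050 × 111000 × 0.777859 = -431.7 m.
Distance = √(ΔE² + ΔN²) = √((-431.7)² + 155.4²) = 458.8 m.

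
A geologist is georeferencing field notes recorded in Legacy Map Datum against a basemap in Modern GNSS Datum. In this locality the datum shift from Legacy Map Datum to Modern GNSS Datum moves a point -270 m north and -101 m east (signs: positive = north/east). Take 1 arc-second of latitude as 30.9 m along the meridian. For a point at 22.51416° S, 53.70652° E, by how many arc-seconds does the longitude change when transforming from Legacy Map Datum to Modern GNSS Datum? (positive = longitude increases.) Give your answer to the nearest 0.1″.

Δλ = -3.5″

At latitude -22.51416°, cos φ = 0.923785.
1″ of longitude at this latitude = 30.90 × cos φ = 28.5450 m, so Δλ = -101.0 / 28.5450 = -3.538″.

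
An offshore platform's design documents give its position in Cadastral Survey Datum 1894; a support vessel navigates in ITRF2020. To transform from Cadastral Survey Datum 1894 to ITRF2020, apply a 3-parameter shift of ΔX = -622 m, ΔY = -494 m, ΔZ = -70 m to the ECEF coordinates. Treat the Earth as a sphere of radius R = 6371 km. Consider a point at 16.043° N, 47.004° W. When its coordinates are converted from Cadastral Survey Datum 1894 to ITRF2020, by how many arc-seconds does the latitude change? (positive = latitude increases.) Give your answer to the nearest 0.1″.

sin φ = 0.276359, cos φ = 0.961055, sin λ = -0.731401, cos λ = 0.681947.
North component: ΔN = −sin φ cos λ·ΔX − sin φ sin λ·ΔY + cos φ·ΔZ = −(0.276359)(0.681947)(-622) − (0.276359)(-0.731401)(-494) + (0.961055)(-70) = -49.90 m.
1° of latitude spans πR/180 = 111195 m, so Δφ = -49.90 / 111195 × 3600 = -1.616″.

Δφ = -1.6″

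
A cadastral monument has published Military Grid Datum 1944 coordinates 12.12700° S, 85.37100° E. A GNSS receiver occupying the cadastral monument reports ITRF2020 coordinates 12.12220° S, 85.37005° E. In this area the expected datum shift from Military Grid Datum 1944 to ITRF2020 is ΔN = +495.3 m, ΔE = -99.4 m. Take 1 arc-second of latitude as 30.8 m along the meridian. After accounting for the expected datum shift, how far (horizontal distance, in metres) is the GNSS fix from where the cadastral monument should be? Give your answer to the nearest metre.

Observed coordinate differences: Δφ = +0.00480°, Δλ = -0.00095°.
Converting to metres (1° lat = 110880 m, cos φ = 0.977684): observed ΔN = 532.2 m, observed ΔE = -103.0 m.
Subtracting the expected shift leaves a residual of 532.2 − (495.3) = 36.9 m north and -103.0 − (-99.4) = -3.6 m east.
Residual distance = √(36.9² + (-3.6)²) = 37.1 m.

37 m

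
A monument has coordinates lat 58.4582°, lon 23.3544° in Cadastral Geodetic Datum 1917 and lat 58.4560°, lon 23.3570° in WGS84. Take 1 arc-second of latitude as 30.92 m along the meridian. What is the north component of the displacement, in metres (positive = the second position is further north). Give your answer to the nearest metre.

Δφ = 58.4560° − 58.4582° = -0.0022°; Δλ = 23.3570° − 23.3544° = +0.0026°.
1° of latitude = 3600 × 30.92 = 111312 m.
ΔN = Δφ × 111312 = -244.9 m; ΔE = Δλ × 111312 × cos(58.4582°) = +0.0026 × 111312 × 0.523120 = 151.4 m.

ΔN = -245 m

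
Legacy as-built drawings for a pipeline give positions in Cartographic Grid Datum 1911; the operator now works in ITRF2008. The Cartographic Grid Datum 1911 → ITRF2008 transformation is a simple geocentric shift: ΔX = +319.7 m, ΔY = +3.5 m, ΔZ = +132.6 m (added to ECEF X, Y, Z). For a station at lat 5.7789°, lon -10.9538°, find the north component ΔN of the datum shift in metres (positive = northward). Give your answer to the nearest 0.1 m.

ΔN = 100.4 m

The local north axis is (−sin φ cos λ, −sin φ sin λ, cos φ), giving ΔN = -31.604 + 0.067 + 131.926 = 100.39 m.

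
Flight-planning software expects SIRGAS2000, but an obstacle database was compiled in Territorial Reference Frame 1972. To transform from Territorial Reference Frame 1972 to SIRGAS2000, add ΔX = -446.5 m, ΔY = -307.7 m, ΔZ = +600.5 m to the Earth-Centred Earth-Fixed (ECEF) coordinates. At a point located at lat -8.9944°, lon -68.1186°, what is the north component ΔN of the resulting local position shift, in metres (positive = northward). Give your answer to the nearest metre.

ΔN = 612 m

The local north axis is (−sin φ cos λ, −sin φ sin λ, cos φ), giving ΔN = -26.015 + 44.640 + 593.116 = 611.74 m.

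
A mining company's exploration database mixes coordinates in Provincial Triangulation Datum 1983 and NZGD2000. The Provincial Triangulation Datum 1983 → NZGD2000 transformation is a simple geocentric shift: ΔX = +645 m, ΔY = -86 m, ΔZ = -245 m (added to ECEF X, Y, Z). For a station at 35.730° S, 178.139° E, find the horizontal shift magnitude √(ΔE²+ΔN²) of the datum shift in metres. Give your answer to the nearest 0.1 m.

580.6 m

The local east axis at (φ, λ) is (−sin λ, cos λ, 0), so ΔE = −sin(178.139°)·645 + cos(178.139°)·(-86) = 65.01 m.
The local north axis is (−sin φ cos λ, −sin φ sin λ, cos φ), giving ΔN = -376.460 − 1.631 − 198.886 = -576.98 m.
Horizontal magnitude = √(ΔE² + ΔN²) = √(65.01² + (-576.98)²) = 580.63 m.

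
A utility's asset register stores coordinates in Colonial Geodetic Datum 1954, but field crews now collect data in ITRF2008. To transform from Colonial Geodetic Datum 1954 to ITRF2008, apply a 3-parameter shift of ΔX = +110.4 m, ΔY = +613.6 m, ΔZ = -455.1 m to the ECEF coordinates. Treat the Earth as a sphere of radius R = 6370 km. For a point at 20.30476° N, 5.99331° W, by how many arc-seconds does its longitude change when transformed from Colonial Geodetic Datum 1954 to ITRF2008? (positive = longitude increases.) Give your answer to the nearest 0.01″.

sin φ = 0.347014, cos φ = 0.937860, sin λ = -0.104412, cos λ = 0.994534.
East component: ΔE = −sin λ·ΔX + cos λ·ΔY = −(-0.104412)(110.4) + (0.994534)(613.6) = 621.77 m.
1° of latitude spans πR/180 = 111177 m; at latitude φ, 1° of longitude spans that × cos φ = 104268.9 m, so Δλ = 621.77 / 104268.9 × 3600 = 21.467″.

Δλ = 21.47″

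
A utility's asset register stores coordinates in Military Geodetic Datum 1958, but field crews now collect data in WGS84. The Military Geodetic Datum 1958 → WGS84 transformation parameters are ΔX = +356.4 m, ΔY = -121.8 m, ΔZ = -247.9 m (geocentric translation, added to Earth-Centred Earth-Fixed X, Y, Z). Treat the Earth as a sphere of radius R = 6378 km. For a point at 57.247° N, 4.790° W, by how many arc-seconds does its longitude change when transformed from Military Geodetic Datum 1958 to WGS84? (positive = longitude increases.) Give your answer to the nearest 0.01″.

Δλ = -5.48″

sin φ = 0.841011, cos φ = 0.541019, sin λ = -0.083504, cos λ = 0.996507.
East component: ΔE = −sin λ·ΔX + cos λ·ΔY = −(-0.083504)(356.4) + (0.996507)(-121.8) = -91.61 m.
1° of latitude spans πR/180 = 111317 m; at latitude φ, 1° of longitude spans that × cos φ = 60224.6 m, so Δλ = -91.61 / 60224.6 × 3600 = -5.476″.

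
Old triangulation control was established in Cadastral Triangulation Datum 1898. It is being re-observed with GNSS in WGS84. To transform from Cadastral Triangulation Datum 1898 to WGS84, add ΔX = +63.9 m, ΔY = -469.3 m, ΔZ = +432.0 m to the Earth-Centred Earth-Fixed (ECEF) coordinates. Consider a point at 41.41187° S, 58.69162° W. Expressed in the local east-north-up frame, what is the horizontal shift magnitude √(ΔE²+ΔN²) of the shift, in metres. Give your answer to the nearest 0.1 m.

639.8 m

At φ = -41.41187°, λ = -58.69162°: sin φ = -0.661467, cos φ = 0.749974, sin λ = -0.854383, cos λ = 0.519644.
ΔE = −sin λ·ΔX + cos λ·ΔY = −(-0.854383)·(63.9) + (0.519644)·(-469.3) = -189.27 m.
ΔN = −sin φ cos λ·ΔX − sin φ sin λ·ΔY + cos φ·ΔZ = −(-0.661467)(0.519644)(63.9) − (-0.661467)(-0.854383)(-469.3) + (0.749974)(432.0) = 611.18 m.
Horizontal magnitude = √(ΔE² + ΔN²) = √((-189.27)² + 611.18²) = 639.81 m.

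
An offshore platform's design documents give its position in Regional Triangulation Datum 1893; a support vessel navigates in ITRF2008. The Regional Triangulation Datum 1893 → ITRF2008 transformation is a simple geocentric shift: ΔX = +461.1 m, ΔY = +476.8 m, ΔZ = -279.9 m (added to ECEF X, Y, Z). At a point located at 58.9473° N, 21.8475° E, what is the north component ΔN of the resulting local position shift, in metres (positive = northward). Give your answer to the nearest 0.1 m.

The local north axis is (−sin φ cos λ, −sin φ sin λ, cos φ), giving ΔN = -366.650 − 152.007 − 144.380 = -663.04 m.

ΔN = -663.0 m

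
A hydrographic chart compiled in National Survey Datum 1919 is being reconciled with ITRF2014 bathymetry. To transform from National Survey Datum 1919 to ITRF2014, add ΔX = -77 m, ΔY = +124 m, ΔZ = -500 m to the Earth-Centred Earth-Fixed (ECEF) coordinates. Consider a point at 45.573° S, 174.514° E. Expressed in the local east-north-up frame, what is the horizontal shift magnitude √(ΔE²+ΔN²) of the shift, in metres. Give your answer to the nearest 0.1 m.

The local east axis at (φ, λ) is (−sin λ, cos λ, 0), so ΔE = −sin(174.514°)·(-77) + cos(174.514°)·124 = -116.07 m.
The local north axis is (−sin φ cos λ, −sin φ sin λ, cos φ), giving ΔN = 54.737 + 8.466 − 350.000 = -286.80 m.
Horizontal magnitude = √(ΔE² + ΔN²) = √((-116.07)² + (-286.80)²) = 309.39 m.

309.4 m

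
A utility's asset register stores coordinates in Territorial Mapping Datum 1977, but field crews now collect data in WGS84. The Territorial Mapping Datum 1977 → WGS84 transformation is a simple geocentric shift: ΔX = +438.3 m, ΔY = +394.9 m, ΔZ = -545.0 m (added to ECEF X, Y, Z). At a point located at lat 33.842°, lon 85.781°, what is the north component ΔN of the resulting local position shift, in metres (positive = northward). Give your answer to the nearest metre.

The local north axis is (−sin φ cos λ, −sin φ sin λ, cos φ), giving ΔN = -17.958 − 219.326 − 452.664 = -689.95 m.

ΔN = -690 m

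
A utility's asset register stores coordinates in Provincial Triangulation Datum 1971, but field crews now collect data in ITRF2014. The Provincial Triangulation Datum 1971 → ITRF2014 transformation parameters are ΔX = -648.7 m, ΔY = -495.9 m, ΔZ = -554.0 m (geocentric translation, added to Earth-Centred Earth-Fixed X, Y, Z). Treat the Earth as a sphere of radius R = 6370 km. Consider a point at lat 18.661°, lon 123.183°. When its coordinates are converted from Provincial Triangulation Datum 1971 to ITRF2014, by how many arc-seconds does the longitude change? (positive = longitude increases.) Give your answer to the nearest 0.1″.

sin φ = 0.319968, cos φ = 0.947428, sin λ = 0.836927, cos λ = -0.547315.
East component: ΔE = −sin λ·ΔX + cos λ·ΔY = −(0.836927)(-648.7) + (-0.547315)(-495.9) = 814.33 m.
1° of latitude spans πR/180 = 111177 m; at latitude φ, 1° of longitude spans that × cos φ = 105332.7 m, so Δλ = 814.33 / 105332.7 × 3600 = 27.832″.

Δλ = 27.8″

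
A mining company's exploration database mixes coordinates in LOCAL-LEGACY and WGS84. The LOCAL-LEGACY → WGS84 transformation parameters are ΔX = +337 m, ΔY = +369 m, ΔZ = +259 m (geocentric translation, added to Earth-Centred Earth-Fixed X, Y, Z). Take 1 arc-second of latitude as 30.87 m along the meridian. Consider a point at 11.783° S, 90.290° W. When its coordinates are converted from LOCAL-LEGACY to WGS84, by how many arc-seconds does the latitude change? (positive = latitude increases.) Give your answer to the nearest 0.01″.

sin φ = -0.204206, cos φ = 0.978928, sin λ = -0.999987, cos λ = -0.005061.
North component: ΔN = −sin φ cos λ·ΔX − sin φ sin λ·ΔY + cos φ·ΔZ = −(-0.204206)(-0.005061)(337) − (-0.204206)(-0.999987)(369) + (0.978928)(259) = 177.84 m.
1° of latitude spans 3600 × 30.87 = 111132 m, so Δφ = 177.84 / 111132 × 3600 = 5.761″.

Δφ = 5.76″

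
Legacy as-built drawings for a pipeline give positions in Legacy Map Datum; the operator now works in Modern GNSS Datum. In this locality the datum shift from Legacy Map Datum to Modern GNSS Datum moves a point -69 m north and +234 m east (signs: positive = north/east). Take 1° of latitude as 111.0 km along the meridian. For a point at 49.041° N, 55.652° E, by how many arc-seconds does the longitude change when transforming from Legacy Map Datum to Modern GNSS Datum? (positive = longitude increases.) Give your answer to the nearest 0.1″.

At latitude 49.041°, cos φ = 0.655519.
1° of longitude at this latitude = 111.0 × cos φ = 72.76 km, so Δλ = 234.0 / 72762.6 = 0.0032159° = 11.577″.

Δλ = 11.6″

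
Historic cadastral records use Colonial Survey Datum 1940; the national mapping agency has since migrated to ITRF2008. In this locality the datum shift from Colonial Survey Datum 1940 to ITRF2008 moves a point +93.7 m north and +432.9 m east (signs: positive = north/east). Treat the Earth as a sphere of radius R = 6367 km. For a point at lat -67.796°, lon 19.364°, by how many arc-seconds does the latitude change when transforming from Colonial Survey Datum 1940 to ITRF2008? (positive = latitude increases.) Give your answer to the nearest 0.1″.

On a sphere of radius R, 1 rad of latitude = R, so Δφ = ΔN / R = 93.7 / 6367000 = 1.4717e-05 rad = 3.035″.

Δφ = 3.0″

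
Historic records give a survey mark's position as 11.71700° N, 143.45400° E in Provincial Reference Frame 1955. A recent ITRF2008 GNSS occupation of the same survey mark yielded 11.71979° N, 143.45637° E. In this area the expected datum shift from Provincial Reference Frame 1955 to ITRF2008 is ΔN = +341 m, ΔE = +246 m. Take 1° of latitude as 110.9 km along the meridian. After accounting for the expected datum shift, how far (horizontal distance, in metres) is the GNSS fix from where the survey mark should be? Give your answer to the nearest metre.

Observed coordinate differences: Δφ = +0.00279°, Δλ = +0.00237°.
Converting to metres (1° lat = 110900 m, cos φ = 0.979163): observed ΔN = 309.4 m, observed ΔE = 257.4 m.
Subtracting the expected shift leaves a residual of 309.4 − (341) = -31.6 m north and 257.4 − (246) = 11.4 m east.
Residual distance = √((-31.6)² + 11.4²) = 33.6 m.

34 m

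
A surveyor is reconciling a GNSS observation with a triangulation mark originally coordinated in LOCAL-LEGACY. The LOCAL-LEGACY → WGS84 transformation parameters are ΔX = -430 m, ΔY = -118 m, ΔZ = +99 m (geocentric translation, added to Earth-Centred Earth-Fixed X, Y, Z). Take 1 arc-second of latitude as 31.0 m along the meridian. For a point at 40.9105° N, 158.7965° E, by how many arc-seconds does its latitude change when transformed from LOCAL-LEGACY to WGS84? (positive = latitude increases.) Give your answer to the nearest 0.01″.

sin φ = 0.654879, cos φ = 0.755733, sin λ = 0.361682, cos λ = -0.932302.
North component: ΔN = −sin φ cos λ·ΔX − sin φ sin λ·ΔY + cos φ·ΔZ = −(0.654879)(-0.932302)(-430) − (0.654879)(0.361682)(-118) + (0.755733)(99) = -159.77 m.
1° of latitude spans 3600 × 31.00 = 111600 m, so Δφ = -159.77 / 111600 × 3600 = -5.154″.

Δφ = -5.15″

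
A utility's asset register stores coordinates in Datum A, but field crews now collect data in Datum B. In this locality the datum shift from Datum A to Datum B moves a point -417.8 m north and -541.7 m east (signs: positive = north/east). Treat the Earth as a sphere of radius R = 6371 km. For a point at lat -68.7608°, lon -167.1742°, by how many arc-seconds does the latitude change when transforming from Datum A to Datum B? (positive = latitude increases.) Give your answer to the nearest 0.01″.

On a sphere of radius R, 1 rad of latitude = R, so Δφ = ΔN / R = -417.8 / 6371000 = -6.5578e-05 rad = -13.527″.

Δφ = -13.53″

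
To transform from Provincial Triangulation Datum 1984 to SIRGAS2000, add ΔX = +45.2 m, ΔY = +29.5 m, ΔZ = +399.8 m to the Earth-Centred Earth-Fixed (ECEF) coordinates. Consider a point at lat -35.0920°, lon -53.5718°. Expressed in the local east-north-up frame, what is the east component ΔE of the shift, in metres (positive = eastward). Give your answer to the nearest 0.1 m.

ΔE = 53.9 m

The local east axis at (φ, λ) is (−sin λ, cos λ, 0), so ΔE = −sin(-53.5718°)·45.2 + cos(-53.5718°)·29.5 = 53.89 m.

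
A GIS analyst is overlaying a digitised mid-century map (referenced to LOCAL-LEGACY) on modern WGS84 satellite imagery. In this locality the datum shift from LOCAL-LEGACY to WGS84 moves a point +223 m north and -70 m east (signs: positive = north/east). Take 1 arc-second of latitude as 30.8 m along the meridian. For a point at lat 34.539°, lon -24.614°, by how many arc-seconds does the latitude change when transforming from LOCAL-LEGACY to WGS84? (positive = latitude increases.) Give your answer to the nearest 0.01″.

Δφ = 7.24″

1″ of latitude = 30.80 m, so Δφ = 223.0 / 30.80 = 7.240″.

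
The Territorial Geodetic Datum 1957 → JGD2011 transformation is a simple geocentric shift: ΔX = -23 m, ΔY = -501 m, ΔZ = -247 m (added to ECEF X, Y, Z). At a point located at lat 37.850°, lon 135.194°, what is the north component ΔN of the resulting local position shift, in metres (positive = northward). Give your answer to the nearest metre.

The local north axis is (−sin φ cos λ, −sin φ sin λ, cos φ), giving ΔN = -10.013 + 216.636 − 195.036 = 11.59 m.

ΔN = 12 m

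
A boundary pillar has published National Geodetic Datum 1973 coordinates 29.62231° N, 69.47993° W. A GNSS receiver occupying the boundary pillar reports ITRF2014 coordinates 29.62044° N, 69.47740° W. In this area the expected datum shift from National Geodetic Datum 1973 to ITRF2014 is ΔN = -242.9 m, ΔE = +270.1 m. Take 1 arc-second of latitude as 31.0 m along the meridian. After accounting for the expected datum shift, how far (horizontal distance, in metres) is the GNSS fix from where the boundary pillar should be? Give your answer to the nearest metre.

42 m

Observed coordinate differences: Δφ = -0.00187°, Δλ = +0.00253°.
Converting to metres (1° lat = 111600 m, cos φ = 0.869303): observed ΔN = -208.7 m, observed ΔE = 245.4 m.
Subtracting the expected shift leaves a residual of -208.7 − (-242.9) = 34.2 m north and 245.4 − (270.1) = -24.7 m east.
Residual distance = √(34.2² + (-24.7)²) = 42.2 m.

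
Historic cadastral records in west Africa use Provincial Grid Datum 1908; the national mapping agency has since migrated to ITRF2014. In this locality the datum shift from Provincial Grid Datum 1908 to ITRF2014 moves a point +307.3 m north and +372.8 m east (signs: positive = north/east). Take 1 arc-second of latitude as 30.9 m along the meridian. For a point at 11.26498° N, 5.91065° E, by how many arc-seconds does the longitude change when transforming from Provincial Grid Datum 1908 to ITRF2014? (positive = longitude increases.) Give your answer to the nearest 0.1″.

At latitude 11.26498°, cos φ = 0.980734.
1″ of longitude at this latitude = 30.90 × cos φ = 30.3047 m, so Δλ = 372.8 / 30.3047 = 12.302″.

Δλ = 12.3″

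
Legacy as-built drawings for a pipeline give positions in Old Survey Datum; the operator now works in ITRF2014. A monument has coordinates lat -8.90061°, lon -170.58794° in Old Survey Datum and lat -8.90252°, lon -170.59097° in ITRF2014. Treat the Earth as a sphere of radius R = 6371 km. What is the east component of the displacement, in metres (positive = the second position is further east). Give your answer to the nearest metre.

Δφ = -8.90252° − -8.90061° = -0.00191°; Δλ = -170.59097° − -170.58794° = -0.00303°.
1° along a meridian = πR/180 = 111195 m.
ΔN = Δφ × 111195 = -212.4 m; ΔE = Δλ × 111195 × cos(-8.90061°) = -0.00303 × 111195 × 0.987958 = -332.9 m.

ΔE = -333 m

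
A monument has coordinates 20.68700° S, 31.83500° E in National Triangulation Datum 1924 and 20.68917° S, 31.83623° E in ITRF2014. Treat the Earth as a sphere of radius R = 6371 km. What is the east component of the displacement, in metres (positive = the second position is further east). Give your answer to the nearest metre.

ΔE = 128 m

Δφ = -20.68917° − -20.68700° = -0.00217°; Δλ = 31.83623° − 31.83500° = +0.00123°.
1° along a meridian = πR/180 = 111195 m.
ΔN = Δφ × 111195 = -241.3 m; ΔE = Δλ × 111195 × cos(-20.68700°) = +0.00123 × 111195 × 0.935524 = 128.0 m.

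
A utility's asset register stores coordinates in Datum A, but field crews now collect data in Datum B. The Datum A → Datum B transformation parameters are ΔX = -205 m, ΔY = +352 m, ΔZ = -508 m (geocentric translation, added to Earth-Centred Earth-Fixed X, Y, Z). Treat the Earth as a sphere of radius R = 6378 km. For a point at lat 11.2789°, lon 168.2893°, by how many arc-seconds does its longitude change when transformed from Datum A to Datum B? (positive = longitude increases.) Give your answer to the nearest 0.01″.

Δλ = -9.99″

sin φ = 0.195585, cos φ = 0.980687, sin λ = 0.202970, cos λ = -0.979185.
East component: ΔE = −sin λ·ΔX + cos λ·ΔY = −(0.202970)(-205) + (-0.979185)(352) = -303.06 m.
1° of latitude spans πR/180 = 111317 m; at latitude φ, 1° of longitude spans that × cos φ = 109167.2 m, so Δλ = -303.06 / 109167.2 × 3600 = -9.994″.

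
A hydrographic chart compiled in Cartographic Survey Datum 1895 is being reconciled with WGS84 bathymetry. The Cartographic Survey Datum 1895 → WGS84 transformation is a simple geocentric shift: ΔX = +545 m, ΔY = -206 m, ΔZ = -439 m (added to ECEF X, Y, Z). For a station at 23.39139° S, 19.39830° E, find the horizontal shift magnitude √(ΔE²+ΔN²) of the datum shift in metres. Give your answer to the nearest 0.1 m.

438.1 m

At φ = -23.39139°, λ = 19.39830°: sin φ = -0.397010, cos φ = 0.917814, sin λ = 0.332133, cos λ = 0.943233.
ΔE = −sin λ·ΔX + cos λ·ΔY = −(0.332133)·(545) + (0.943233)·(-206) = -375.32 m.
ΔN = −sin φ cos λ·ΔX − sin φ sin λ·ΔY + cos φ·ΔZ = −(-0.397010)(0.943233)(545) − (-0.397010)(0.332133)(-206) + (0.917814)(-439) = -226.00 m.
Horizontal magnitude = √(ΔE² + ΔN²) = √((-375.32)² + (-226.00)²) = 438.11 m.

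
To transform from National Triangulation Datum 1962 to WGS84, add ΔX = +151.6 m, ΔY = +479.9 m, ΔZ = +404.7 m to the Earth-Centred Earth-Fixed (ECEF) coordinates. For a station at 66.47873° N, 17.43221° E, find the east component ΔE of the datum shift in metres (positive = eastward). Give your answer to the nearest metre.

The local east axis at (φ, λ) is (−sin λ, cos λ, 0), so ΔE = −sin(17.43221°)·151.6 + cos(17.43221°)·479.9 = 412.44 m.

ΔE = 412 m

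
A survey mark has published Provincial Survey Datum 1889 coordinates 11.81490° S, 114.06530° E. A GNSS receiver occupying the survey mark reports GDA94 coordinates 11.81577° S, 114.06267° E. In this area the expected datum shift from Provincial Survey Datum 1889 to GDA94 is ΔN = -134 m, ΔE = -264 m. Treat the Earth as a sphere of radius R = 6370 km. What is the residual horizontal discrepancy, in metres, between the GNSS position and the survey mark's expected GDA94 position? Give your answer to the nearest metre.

43 m

Observed coordinate differences: Δφ = -0.00087°, Δλ = -0.00263°.
Converting to metres (1° lat = 111177 m, cos φ = 0.978814): observed ΔN = -96.7 m, observed ΔE = -286.2 m.
Subtracting the expected shift leaves a residual of -96.7 − (-134) = 37.3 m north and -286.2 − (-264) = -22.2 m east.
Residual distance = √(37.3² + (-22.2)²) = 43.4 m.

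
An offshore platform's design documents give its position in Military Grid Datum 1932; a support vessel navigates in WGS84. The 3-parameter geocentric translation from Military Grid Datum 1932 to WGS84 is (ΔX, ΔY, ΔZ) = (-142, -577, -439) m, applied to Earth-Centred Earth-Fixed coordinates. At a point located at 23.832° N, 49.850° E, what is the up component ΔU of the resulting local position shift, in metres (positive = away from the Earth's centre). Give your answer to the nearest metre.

At φ = 23.832°, λ = 49.850°: sin φ = 0.404056, cos φ = 0.914734, sin λ = 0.764359, cos λ = 0.644791.
ΔU = cos φ cos λ·ΔX + cos φ sin λ·ΔY + sin φ·ΔZ = (0.914734)(0.644791)(-142) + (0.914734)(0.764359)(-577) + (0.404056)(-439) = -664.56 m.

ΔU = -665 m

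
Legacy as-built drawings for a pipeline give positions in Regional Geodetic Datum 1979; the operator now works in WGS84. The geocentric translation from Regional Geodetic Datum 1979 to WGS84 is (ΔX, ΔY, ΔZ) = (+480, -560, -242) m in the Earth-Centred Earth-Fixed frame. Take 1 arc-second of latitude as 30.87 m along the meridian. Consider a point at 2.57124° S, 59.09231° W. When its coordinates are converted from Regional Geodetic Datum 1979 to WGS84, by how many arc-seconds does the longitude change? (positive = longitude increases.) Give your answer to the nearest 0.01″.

sin φ = -0.044862, cos φ = 0.998993, sin λ = -0.857996, cos λ = 0.513656.
East component: ΔE = −sin λ·ΔX + cos λ·ΔY = −(-0.857996)(480) + (0.513656)(-560) = 124.19 m.
1° of latitude spans 3600 × 30.87 = 111132 m; at latitude φ, 1° of longitude spans that × cos φ = 111020.1 m, so Δλ = 124.19 / 111020.1 × 3600 = 4.027″.

Δλ = 4.03″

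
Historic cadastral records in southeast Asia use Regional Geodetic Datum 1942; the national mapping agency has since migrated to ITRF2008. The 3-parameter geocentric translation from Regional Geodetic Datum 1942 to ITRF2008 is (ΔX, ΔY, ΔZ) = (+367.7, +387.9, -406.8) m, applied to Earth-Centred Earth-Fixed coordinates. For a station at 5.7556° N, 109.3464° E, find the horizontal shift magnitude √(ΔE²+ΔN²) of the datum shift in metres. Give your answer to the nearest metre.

641 m

At φ = 5.7556°, λ = 109.3464°: sin φ = 0.100285, cos φ = 0.994959, sin λ = 0.943533, cos λ = -0.331279.
ΔE = −sin λ·ΔX + cos λ·ΔY = −(0.943533)·(367.7) + (-0.331279)·(387.9) = -475.44 m.
ΔN = −sin φ cos λ·ΔX − sin φ sin λ·ΔY + cos φ·ΔZ = −(0.100285)(-0.331279)(367.7) − (0.100285)(0.943533)(387.9) + (0.994959)(-406.8) = -429.24 m.
Horizontal magnitude = √(ΔE² + ΔN²) = √((-475.44)² + (-429.24)²) = 640.54 m.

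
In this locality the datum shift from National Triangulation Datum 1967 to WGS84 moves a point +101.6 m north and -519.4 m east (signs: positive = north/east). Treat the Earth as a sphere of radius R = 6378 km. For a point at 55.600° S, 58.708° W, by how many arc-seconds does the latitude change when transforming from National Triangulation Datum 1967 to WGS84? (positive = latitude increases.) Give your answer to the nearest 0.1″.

Δφ = 3.3″

On a sphere of radius R, 1 rad of latitude = R, so Δφ = ΔN / R = 101.6 / 6378000 = 1.5930e-05 rad = 3.286″.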